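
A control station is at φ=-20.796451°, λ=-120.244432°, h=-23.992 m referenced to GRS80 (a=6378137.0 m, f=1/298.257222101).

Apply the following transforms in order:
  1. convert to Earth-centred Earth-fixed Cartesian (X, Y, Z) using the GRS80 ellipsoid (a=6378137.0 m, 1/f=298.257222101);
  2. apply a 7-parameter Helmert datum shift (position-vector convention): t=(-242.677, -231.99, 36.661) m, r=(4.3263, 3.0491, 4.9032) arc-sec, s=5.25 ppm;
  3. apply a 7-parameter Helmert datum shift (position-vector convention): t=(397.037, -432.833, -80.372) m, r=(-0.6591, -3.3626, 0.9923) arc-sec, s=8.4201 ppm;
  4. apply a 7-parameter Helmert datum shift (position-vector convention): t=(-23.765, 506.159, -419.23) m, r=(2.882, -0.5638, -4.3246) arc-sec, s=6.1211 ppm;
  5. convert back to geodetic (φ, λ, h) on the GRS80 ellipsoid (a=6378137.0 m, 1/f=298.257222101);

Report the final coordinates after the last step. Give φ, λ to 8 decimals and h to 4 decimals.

φ=-20.80183148°, λ=-120.24241073°, h=333.6664 m

start: φ=-20.796451°, λ=-120.244432°, h=-23.992 m
→ ECEF (a=6378137.000, f=1/298.257222101): X=-3004552.0993, Y=-5153141.2601, Z=-2250332.9639
→ Helmert 7p (PV): X=-3004721.3179, Y=-5153424.5270, Z=-2250371.7874
→ Helmert 7p (PV): X=-3004288.1020, Y=-5153922.3985, Z=-2250503.6247
→ Helmert 7p (PV): X=-3004432.1641, Y=-5153353.3531, Z=-2251016.8549
→ geod (Bowring, a=6378137.000): φ=-20.80183148°, λ=-120.24241073°, h=333.6664 m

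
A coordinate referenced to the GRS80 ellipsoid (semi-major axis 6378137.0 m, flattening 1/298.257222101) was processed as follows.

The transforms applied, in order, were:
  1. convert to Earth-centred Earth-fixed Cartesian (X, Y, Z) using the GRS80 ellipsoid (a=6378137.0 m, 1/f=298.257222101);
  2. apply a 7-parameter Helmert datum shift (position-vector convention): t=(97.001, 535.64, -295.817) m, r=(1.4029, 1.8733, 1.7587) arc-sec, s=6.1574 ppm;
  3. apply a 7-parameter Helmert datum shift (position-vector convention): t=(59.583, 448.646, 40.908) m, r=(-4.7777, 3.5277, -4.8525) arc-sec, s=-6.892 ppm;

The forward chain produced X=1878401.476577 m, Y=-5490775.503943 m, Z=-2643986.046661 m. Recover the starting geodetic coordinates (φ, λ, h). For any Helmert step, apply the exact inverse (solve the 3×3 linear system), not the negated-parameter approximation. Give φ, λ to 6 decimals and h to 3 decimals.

start: X=1878401.4766, Y=-5490775.5039, Z=-2643986.0467 m
→ Helmert⁻¹: X=1878529.2440, Y=-5491156.5562, Z=-2644140.2407
→ Helmert⁻¹: X=1878397.8631, Y=-5491692.3793, Z=-2643773.7335
→ geod (Bowring, a=6378137.000): φ=-24.63490100°, λ=-71.11707900°, h=3374.1210 m

φ=-24.634901°, λ=-71.117079°, h=3374.121 m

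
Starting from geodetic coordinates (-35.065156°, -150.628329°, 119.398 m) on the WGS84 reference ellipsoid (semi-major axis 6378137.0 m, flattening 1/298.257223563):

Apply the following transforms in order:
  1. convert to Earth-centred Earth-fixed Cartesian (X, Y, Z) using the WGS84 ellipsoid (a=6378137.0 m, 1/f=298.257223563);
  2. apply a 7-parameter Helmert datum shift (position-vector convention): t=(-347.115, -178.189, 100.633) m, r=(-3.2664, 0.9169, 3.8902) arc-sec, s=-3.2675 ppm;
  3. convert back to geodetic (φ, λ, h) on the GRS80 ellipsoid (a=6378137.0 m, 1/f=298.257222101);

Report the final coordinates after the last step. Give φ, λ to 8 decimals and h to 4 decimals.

φ=-35.06172677°, λ=-150.62694839°, h=359.6710 m

start: φ=-35.065156°, λ=-150.628329°, h=119.398 m
→ ECEF (a=6378137.000, f=1/298.257223563): X=-4554558.1688, Y=-2563395.5448, Z=-3643854.3723
→ Helmert 7p (PV): X=-4554858.2536, Y=-2563708.9613, Z=-3643680.9932
→ geod (Bowring, a=6378137.000): φ=-35.06172677°, λ=-150.62694839°, h=359.6710 m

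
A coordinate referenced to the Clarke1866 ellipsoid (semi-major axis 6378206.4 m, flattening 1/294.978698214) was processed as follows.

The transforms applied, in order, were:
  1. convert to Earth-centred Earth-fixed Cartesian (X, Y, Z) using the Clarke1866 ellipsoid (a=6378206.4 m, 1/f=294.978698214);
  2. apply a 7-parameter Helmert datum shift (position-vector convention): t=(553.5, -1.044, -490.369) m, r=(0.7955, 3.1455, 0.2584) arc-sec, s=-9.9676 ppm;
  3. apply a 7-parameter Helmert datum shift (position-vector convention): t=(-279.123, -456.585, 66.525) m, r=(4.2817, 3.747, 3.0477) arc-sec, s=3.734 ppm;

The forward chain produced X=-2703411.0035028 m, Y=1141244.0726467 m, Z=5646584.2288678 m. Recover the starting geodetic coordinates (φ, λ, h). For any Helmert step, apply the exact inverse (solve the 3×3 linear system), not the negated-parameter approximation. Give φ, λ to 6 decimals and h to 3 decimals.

φ=62.694772°, λ=157.104844°, h=3001.011 m

start: X=-2703411.0035, Y=1141244.0726, Z=5646584.2289 m
→ Helmert⁻¹: X=-2703207.4882, Y=1141853.5462, Z=5646423.8106
→ Helmert⁻¹: X=-2703872.6225, Y=1141891.1376, Z=5646924.8288
→ geod (Bowring, a=6378206.400): φ=62.69477200°, λ=157.10484400°, h=3001.0110 m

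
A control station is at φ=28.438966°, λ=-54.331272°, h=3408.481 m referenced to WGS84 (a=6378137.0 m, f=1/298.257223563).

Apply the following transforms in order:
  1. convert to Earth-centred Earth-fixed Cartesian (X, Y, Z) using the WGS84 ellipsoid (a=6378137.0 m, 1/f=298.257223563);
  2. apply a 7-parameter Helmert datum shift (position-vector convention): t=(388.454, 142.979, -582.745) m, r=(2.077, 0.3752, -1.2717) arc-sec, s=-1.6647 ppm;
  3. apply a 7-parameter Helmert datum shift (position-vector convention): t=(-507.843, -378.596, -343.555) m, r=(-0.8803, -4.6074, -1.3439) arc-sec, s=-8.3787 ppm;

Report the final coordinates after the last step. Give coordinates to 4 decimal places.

start: φ=28.438966°, λ=-54.331272°, h=3408.481 m
→ ECEF (a=6378137.000, f=1/298.257223563): X=3274511.0482, Y=-4562216.8273, Z=3020993.7829
→ Helmert 7p (PV): X=3274871.4186, Y=-4562116.8623, Z=3020354.1129
→ Helmert 7p (PV): X=3274238.9466, Y=-4562465.6804, Z=3020077.8726

X=3274238.9466 m, Y=-4562465.6804 m, Z=3020077.8726 m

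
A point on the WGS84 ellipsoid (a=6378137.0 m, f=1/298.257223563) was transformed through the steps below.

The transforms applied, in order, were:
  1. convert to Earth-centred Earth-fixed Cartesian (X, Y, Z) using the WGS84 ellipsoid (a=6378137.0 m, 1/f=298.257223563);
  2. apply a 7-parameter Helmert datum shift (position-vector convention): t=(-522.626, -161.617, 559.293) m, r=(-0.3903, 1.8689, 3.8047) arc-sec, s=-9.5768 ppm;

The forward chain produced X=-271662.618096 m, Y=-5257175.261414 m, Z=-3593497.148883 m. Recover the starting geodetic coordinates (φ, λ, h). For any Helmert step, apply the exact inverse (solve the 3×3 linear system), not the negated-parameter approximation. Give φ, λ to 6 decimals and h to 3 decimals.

φ=-34.503244°, λ=-92.953224°, h=2674.115 m

start: X=-271662.6181, Y=-5257175.2614, Z=-3593497.1489 m
→ Helmert⁻¹: X=-271206.9938, Y=-5257052.1868, Z=-3594103.2666
→ geod (Bowring, a=6378137.000): φ=-34.50324400°, λ=-92.95322400°, h=2674.1150 m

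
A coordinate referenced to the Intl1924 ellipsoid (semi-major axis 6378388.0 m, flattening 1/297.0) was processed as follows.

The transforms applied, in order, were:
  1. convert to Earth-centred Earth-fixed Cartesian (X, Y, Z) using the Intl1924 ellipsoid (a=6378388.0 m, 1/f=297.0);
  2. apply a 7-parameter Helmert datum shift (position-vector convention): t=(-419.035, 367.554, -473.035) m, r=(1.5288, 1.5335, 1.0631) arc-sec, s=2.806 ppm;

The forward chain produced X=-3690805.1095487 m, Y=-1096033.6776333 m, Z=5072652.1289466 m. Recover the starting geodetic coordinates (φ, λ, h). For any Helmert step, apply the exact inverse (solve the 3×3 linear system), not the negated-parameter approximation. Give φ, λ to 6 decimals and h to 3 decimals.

start: X=-3690805.1095, Y=-1096033.6776, Z=5072652.1289 m
→ Helmert⁻¹: X=-3690419.0865, Y=-1096341.5336, Z=5073091.6178
→ geod (Bowring, a=6378388.000): φ=52.99199800°, λ=-163.45448500°, h=3735.5650 m

φ=52.991998°, λ=-163.454485°, h=3735.565 m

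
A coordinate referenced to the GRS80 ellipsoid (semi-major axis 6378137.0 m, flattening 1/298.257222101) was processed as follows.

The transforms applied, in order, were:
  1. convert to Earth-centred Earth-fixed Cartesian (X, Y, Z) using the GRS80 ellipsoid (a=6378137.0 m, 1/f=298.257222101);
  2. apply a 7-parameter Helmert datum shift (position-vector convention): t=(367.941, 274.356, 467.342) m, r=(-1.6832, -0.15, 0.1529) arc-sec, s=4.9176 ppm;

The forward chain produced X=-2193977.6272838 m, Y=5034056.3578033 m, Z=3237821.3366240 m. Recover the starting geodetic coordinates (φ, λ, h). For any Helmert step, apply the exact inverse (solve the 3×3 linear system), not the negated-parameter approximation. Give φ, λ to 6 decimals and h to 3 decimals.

start: X=-2193977.6273, Y=5034056.3578, Z=3237821.3366 m
→ Helmert⁻¹: X=-2194328.6917, Y=5033732.4561, Z=3237380.7476
→ geod (Bowring, a=6378137.000): φ=30.69029700°, λ=113.55358000°, h=1893.4120 m

φ=30.690297°, λ=113.553580°, h=1893.412 m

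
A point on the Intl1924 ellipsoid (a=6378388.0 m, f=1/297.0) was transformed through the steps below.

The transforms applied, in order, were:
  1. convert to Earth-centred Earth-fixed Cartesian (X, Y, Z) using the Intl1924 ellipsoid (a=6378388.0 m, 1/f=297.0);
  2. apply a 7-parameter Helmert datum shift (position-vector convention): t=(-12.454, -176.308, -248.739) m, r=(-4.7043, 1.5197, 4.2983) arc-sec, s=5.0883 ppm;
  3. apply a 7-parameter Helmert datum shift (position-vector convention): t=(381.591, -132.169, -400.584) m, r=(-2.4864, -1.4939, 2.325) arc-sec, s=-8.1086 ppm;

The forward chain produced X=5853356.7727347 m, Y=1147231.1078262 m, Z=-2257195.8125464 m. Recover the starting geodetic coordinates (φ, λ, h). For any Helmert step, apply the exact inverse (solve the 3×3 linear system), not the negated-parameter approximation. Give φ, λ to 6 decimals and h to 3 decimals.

φ=-20.851177°, λ=11.091634°, h=1346.651 m

start: X=5853356.7727, Y=1147231.1078, Z=-2257195.8125 m
→ Helmert⁻¹: X=5853019.2287, Y=1147333.8106, Z=-2256842.0890
→ Helmert⁻¹: X=5853042.4373, Y=1147433.7741, Z=-2256512.5746
→ geod (Bowring, a=6378388.000): φ=-20.85117700°, λ=11.09163400°, h=1346.6510 m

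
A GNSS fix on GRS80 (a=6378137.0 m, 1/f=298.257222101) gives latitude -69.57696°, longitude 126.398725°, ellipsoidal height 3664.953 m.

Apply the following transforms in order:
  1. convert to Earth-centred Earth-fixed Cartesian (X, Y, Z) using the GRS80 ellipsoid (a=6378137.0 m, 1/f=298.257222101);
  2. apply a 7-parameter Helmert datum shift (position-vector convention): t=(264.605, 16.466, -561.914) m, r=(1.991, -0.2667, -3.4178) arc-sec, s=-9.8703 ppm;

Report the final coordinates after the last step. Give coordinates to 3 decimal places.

start: φ=-69.576960°, λ=126.398725°, h=3664.953 m
→ ECEF (a=6378137.000, f=1/298.257222101): X=-1325357.7850, Y=1797755.3231, Z=-5958169.6965
→ Helmert 7p (PV): X=-1325042.6060, Y=1797833.5171, Z=-5958657.1623

X=-1325042.606 m, Y=1797833.517 m, Z=-5958657.162 m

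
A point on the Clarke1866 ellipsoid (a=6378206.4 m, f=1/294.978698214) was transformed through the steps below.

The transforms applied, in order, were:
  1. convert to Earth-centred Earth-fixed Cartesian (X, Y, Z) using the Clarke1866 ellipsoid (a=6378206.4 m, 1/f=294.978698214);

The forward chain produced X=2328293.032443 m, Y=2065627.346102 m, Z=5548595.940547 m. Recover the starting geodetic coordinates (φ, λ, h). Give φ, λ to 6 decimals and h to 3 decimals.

start: X=2328293.0324, Y=2065627.3461, Z=5548595.9405 m
→ geod (Bowring, a=6378206.400): φ=60.87523700°, λ=41.57896700°, h=232.2980 m

φ=60.875237°, λ=41.578967°, h=232.298 m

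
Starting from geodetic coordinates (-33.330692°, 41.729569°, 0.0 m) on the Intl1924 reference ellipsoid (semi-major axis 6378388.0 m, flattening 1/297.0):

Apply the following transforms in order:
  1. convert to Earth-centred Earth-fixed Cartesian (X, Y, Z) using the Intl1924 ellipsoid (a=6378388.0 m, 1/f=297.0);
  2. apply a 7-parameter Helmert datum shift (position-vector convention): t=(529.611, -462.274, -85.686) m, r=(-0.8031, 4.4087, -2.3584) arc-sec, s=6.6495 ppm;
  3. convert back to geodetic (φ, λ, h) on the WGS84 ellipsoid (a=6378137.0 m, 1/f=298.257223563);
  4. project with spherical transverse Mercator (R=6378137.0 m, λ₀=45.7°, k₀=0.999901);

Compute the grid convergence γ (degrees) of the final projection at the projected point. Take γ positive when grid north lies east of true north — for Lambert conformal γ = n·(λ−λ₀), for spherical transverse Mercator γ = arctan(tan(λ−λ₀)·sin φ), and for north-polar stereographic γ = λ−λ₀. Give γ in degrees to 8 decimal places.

2.18836282

start: φ=-33.330692°, λ=41.729569°, h=0.000 m
→ ECEF (a=6378388.000, f=1/297.0): X=3981216.6357, Y=3550821.9390, Z=-3484712.8620
→ Helmert 7p (PV): X=3981738.8370, Y=3550324.1873, Z=-3484920.6400
→ geod (Bowring, a=6378137.000): φ=-33.33121223°, λ=41.72184621°, h=386.4854 m
→ into tm (λ₀=45.7°): φ=-33.33121223°, λ−λ₀=-3.97815379°
convergence γ = 2.18836282°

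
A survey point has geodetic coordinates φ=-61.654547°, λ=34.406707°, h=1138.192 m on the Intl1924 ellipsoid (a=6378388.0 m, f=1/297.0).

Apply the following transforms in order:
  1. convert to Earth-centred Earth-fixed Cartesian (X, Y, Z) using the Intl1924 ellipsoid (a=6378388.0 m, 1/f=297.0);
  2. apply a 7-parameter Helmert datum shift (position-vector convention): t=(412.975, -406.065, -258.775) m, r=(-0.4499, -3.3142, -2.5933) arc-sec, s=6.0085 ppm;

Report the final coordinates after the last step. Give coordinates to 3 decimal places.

start: φ=-61.654547°, λ=34.406707°, h=1138.192 m
→ ECEF (a=6378388.000, f=1/297.0): X=2505527.6225, Y=1716001.4043, Z=-5591463.1110
→ Helmert 7p (PV): X=2506067.0693, Y=1715561.9525, Z=-5591718.9669

X=2506067.069 m, Y=1715561.952 m, Z=-5591718.967 m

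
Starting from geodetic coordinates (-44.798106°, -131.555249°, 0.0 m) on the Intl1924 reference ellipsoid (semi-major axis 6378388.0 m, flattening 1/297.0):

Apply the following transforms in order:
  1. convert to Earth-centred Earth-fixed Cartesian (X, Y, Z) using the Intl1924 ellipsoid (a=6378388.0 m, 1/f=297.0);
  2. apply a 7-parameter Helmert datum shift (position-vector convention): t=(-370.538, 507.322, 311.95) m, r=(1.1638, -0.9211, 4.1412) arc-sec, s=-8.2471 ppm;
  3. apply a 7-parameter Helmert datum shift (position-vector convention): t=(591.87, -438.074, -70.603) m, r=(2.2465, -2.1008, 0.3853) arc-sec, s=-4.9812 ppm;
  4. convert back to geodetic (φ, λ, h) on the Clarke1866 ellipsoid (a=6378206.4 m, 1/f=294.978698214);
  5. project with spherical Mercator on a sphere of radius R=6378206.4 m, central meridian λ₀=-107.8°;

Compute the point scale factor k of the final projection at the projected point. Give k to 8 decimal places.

1.40931281

start: φ=-44.798106°, λ=-131.555249°, h=0.000 m
→ ECEF (a=6378388.000, f=1/297.0): X=-3007352.3645, Y=-3392595.9254, Z=-4471535.6484
→ Helmert 7p (PV): X=-3007610.0196, Y=-3392095.7734, Z=-4471219.3926
→ Helmert 7p (PV): X=-3006951.2928, Y=-3392473.8715, Z=-4471335.3001
→ geod (Bowring, a=6378206.400): φ=-44.80041138°, λ=-131.55247899°, h=-140.5230 m
→ into merc (λ₀=-107.8°): φ=-44.80041138°, λ−λ₀=-23.75247899°
scale k = 1.40931281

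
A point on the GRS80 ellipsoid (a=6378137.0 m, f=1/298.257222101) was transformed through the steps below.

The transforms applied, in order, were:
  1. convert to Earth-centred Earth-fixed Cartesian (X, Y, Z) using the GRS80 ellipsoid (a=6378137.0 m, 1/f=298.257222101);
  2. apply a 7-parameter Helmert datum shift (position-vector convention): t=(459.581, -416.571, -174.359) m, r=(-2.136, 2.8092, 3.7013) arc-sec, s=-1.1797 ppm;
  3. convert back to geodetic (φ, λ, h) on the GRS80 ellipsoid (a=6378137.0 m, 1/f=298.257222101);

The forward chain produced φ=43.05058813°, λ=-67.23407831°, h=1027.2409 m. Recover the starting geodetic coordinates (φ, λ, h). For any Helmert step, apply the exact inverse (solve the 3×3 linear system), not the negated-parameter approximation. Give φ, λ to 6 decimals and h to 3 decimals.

φ=43.054942°, λ=-67.239210°, h=743.059 m

start: φ=43.050588°, λ=-67.234078°, h=1027.241 m
→ ECEF (a=6378137.000, f=1/298.257222101): X=1806699.3514, Y=-4305133.9370, Z=4332311.5130
→ Helmert⁻¹: X=1806105.6485, Y=-4304799.7192, Z=4332471.0022
→ geod (Bowring, a=6378137.000): φ=43.05494200°, λ=-67.23921000°, h=743.0590 m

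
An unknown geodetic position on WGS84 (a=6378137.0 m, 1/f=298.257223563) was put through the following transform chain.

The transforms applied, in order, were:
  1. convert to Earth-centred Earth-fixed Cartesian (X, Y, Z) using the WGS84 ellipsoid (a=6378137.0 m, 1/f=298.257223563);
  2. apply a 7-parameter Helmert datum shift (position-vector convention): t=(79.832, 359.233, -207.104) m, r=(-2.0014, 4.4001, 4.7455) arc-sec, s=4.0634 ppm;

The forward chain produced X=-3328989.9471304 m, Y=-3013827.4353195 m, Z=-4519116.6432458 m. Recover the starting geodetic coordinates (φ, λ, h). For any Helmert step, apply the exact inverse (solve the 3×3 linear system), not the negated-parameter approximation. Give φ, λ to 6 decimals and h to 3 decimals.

φ=-45.371818°, λ=-137.842772°, h=3539.332 m

start: X=-3328989.9471, Y=-3013827.4353, Z=-4519116.6432 m
→ Helmert⁻¹: X=-3329029.1953, Y=-3014053.9821, Z=-4518991.4385
→ geod (Bowring, a=6378137.000): φ=-45.37181800°, λ=-137.84277200°, h=3539.3320 m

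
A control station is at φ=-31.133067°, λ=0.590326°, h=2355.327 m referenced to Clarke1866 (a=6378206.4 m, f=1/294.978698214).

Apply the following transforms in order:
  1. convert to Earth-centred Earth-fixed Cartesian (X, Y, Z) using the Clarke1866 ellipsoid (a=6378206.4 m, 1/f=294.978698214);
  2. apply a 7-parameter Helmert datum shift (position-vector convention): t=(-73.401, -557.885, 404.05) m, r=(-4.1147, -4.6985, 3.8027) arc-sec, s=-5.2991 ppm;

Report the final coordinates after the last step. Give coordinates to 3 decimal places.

start: φ=-31.133067°, λ=0.590326°, h=2355.327 m
→ ECEF (a=6378206.400, f=1/294.978698214): X=5466217.7594, Y=56321.1580, Z=-3279571.5400
→ Helmert 7p (PV): X=5466189.0589, Y=55798.3267, Z=-3279026.7206

X=5466189.059 m, Y=55798.327 m, Z=-3279026.721 m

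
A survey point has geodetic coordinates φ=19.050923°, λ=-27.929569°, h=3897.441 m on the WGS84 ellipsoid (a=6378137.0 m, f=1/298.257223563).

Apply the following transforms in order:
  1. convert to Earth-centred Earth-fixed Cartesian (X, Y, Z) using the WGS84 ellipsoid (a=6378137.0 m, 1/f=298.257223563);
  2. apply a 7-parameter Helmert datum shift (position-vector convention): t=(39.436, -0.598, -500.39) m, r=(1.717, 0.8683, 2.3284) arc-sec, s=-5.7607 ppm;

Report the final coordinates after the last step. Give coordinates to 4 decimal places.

start: φ=19.050923°, λ=-27.929569°, h=3897.441 m
→ ECEF (a=6378137.000, f=1/298.257223563): X=5331744.2752, Y=-2826537.2125, Z=2069950.4918
→ Helmert 7p (PV): X=5331793.6172, Y=-2826478.5718, Z=2069392.2042

X=5331793.6172 m, Y=-2826478.5718 m, Z=2069392.2042 m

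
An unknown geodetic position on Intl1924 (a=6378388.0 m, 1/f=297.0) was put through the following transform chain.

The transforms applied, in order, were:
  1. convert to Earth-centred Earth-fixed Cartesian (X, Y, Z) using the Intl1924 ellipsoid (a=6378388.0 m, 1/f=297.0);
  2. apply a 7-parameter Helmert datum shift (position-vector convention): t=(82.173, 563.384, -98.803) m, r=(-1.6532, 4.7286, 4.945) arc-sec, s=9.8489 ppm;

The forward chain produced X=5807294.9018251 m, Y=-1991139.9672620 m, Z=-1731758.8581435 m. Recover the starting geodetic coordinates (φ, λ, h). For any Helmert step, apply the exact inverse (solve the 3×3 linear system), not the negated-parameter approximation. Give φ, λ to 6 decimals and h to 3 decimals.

φ=-15.851933°, λ=-18.931593°, h=1951.561 m

start: X=5807294.9018, Y=-1991139.9673, Z=-1731758.8581 m
→ Helmert⁻¹: X=5807147.4781, Y=-1991809.0781, Z=-1731525.8363
→ geod (Bowring, a=6378388.000): φ=-15.85193300°, λ=-18.93159300°, h=1951.5610 m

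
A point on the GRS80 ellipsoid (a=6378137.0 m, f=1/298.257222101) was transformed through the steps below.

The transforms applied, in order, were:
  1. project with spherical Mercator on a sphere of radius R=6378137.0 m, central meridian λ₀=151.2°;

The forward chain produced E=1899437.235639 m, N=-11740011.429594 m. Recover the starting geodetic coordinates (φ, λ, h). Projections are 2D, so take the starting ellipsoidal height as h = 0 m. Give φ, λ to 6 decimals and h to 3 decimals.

start: E=1899437.2356, N=-11740011.4296 m
→ merc⁻¹: φ=-71.96339600°, λ=168.26293500°

φ=-71.963396°, λ=168.262935°, h=0.000 m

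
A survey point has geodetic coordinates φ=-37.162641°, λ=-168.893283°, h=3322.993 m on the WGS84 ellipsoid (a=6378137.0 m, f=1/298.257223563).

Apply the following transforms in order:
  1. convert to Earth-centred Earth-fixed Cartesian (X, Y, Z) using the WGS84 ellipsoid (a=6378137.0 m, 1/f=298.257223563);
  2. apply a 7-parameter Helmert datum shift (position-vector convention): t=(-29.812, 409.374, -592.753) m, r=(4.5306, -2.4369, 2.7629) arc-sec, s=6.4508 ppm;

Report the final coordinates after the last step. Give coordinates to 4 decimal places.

start: φ=-37.162641°, λ=-168.893283°, h=3322.993 m
→ ECEF (a=6378137.000, f=1/298.257223563): X=-4996390.0390, Y=-980861.0592, Z=-3833800.2573
→ Helmert 7p (PV): X=-4996393.6486, Y=-980440.7294, Z=-3834498.3160

X=-4996393.6486 m, Y=-980440.7294 m, Z=-3834498.3160 m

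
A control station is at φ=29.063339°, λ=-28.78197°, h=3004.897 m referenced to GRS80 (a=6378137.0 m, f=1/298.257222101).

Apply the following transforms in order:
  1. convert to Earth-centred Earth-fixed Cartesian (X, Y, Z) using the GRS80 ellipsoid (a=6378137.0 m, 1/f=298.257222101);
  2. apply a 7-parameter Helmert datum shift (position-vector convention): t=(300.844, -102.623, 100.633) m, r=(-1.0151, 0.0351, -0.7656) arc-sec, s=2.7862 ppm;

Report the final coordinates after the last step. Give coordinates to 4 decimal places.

start: φ=29.063339°, λ=-28.781970°, h=3004.897 m
→ ECEF (a=6378137.000, f=1/298.257222101): X=4892440.5769, Y=-2687637.4436, Z=3081499.0828
→ Helmert 7p (PV): X=4892745.6008, Y=-2687750.5492, Z=3081620.6958

X=4892745.6008 m, Y=-2687750.5492 m, Z=3081620.6958 m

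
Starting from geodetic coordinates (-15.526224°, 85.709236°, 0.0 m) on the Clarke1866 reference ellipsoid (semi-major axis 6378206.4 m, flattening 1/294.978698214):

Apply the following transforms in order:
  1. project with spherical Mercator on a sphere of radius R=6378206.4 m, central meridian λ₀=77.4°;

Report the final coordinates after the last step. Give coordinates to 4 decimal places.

E=924989.9850 m, N=-1749940.2112 m

start: φ=-15.526224°, λ=85.709236°, h=0.000 m
→ merc (R=6378206.4, λ₀=77.4°): E=924989.9850, N=-1749940.2112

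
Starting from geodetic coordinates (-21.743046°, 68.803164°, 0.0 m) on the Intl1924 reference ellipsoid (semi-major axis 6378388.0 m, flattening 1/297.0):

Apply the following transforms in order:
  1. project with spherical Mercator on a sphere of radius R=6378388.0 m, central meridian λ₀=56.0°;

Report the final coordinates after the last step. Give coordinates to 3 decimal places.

E=1425297.785 m, N=-2480800.276 m

start: φ=-21.743046°, λ=68.803164°, h=0.000 m
→ merc (R=6378388.0, λ₀=56.0°): E=1425297.7848, N=-2480800.2756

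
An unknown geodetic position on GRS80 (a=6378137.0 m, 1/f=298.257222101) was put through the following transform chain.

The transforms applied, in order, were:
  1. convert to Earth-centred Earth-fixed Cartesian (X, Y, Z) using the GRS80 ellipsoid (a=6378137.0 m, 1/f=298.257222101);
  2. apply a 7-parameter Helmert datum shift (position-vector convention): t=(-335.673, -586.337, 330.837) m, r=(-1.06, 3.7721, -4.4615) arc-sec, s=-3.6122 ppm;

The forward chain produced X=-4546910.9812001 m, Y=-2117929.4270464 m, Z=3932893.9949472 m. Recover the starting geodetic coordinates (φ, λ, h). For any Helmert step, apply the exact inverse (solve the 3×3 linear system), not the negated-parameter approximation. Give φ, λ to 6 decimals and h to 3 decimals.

start: X=-4546910.9812, Y=-2117929.4270, Z=3932893.9949 m
→ Helmert⁻¹: X=-4546617.8465, Y=-2117469.2906, Z=3932483.3345
→ geod (Bowring, a=6378137.000): φ=38.28561300°, λ=-155.02747200°, h=3399.0070 m

φ=38.285613°, λ=-155.027472°, h=3399.007 m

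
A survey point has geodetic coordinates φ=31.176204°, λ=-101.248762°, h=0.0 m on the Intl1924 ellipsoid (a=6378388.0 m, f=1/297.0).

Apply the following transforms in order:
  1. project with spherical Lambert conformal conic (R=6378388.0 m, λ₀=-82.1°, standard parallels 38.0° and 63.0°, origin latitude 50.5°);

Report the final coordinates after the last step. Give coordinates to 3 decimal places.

E=-1859055.710 m, N=-1897527.427 m

start: φ=31.176204°, λ=-101.248762°, h=0.000 m
→ lcc (R=6378388.0, λ₀=-82.1°): E=-1859055.7097, N=-1897527.4274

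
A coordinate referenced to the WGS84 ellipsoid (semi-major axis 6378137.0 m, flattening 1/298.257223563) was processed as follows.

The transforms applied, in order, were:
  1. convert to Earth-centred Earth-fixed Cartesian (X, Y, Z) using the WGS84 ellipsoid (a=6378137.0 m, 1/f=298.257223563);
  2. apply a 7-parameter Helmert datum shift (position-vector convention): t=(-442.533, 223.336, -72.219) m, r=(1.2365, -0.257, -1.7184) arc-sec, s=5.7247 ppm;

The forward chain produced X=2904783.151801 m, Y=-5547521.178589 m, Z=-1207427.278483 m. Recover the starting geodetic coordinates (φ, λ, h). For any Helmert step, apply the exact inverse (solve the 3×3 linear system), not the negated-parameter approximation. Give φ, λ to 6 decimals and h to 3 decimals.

φ=-10.983875°, λ=-62.359553°, h=332.182 m

start: X=2904783.1518, Y=-5547521.1786, Z=-1207427.2785 m
→ Helmert⁻¹: X=2905253.7671, Y=-5547695.7894, Z=-1207318.5108
→ geod (Bowring, a=6378137.000): φ=-10.98387500°, λ=-62.35955300°, h=332.1820 m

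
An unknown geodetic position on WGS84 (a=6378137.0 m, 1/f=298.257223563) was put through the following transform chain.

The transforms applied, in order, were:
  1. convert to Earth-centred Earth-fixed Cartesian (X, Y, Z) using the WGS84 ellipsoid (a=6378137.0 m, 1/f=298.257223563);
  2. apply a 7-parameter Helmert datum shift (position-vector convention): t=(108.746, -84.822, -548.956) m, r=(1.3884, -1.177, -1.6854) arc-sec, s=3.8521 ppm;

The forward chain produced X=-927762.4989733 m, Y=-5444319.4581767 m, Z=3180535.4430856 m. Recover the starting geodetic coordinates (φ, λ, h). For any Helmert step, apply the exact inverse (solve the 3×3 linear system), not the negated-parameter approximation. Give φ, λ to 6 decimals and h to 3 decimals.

φ=30.108994°, λ=-99.671478°, h=563.104 m

start: X=-927762.4990, Y=-5444319.4582, Z=3180535.4431 m
→ Helmert⁻¹: X=-927805.0337, Y=-5444199.8331, Z=3181114.0853
→ geod (Bowring, a=6378137.000): φ=30.10899400°, λ=-99.67147800°, h=563.1040 m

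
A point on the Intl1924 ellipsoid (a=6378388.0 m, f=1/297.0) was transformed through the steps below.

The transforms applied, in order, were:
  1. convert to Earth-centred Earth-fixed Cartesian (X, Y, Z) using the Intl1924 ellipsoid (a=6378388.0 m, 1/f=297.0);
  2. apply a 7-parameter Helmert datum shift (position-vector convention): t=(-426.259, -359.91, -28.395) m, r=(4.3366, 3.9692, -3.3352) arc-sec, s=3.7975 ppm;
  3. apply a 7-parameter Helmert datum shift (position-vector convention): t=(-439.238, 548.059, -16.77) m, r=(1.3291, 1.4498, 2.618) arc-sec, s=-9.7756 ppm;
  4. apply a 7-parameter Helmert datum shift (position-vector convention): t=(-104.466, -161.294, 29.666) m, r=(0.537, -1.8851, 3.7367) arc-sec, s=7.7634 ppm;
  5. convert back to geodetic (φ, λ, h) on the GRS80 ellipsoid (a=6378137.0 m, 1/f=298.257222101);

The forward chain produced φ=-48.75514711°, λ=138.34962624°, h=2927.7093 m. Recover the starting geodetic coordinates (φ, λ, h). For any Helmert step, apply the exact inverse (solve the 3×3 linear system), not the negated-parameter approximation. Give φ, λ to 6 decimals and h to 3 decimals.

φ=-48.762766°, λ=138.341015°, h=2216.433 m

start: φ=-48.755147°, λ=138.349626°, h=2927.709 m
→ ECEF (a=6378137.000, f=1/298.257222101): X=-3149415.6155, Y=2801137.4689, Z=-4774852.1099
→ Helmert⁻¹: X=-3149279.5896, Y=2801321.6369, Z=-4774823.2180
→ Helmert⁻¹: X=-3148802.0228, Y=2800810.1556, Z=-4774893.3049
→ Helmert⁻¹: X=-3148317.2130, Y=2801008.1305, Z=-4774966.2508
→ geod (Bowring, a=6378388.000): φ=-48.76276600°, λ=138.34101500°, h=2216.4330 m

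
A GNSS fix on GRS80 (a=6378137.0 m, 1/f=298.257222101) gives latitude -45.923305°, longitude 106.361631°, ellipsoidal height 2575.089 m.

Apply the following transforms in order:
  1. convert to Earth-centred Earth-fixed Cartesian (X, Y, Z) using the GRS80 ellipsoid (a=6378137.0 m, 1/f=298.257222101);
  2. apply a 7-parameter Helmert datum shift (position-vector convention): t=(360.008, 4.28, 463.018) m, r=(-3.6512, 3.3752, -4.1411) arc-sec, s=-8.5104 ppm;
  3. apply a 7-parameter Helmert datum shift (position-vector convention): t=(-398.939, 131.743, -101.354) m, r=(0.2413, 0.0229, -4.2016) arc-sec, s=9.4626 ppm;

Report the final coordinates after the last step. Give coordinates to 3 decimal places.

start: φ=-45.923305°, λ=106.361631°, h=2575.089 m
→ ECEF (a=6378137.000, f=1/298.257222101): X=-1252501.1279, Y=4266179.4731, Z=-4561171.6569
→ Helmert 7p (PV): X=-1252119.4466, Y=4266091.8530, Z=-4560724.8437
→ Helmert 7p (PV): X=-1252443.8395, Y=4266294.8056, Z=-4560864.2242

X=-1252443.839 m, Y=4266294.806 m, Z=-4560864.224 m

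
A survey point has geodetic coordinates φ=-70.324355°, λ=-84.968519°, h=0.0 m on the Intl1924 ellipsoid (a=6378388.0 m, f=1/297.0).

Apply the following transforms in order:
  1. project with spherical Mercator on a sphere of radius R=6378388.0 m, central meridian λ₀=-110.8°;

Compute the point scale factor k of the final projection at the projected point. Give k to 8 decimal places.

2.97004679

start: φ=-70.324355°, λ=-84.968519°, h=0.000 m
→ into merc (λ₀=-110.8°): φ=-70.32435500°, λ−λ₀=25.83148100°
scale k = 2.97004679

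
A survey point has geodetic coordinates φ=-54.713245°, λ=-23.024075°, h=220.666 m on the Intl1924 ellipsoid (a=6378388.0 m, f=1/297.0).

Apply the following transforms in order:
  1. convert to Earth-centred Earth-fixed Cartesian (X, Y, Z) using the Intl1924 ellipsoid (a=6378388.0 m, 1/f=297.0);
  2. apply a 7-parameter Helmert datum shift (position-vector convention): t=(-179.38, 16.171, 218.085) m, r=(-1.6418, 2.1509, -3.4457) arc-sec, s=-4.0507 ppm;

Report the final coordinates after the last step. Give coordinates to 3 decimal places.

start: φ=-54.713245°, λ=-23.024075°, h=220.666 m
→ ECEF (a=6378388.000, f=1/297.0): X=3398821.6450, Y=-1444399.9594, Z=-5183294.0996
→ Helmert 7p (PV): X=3398550.3180, Y=-1444475.9725, Z=-5183078.9640

X=3398550.318 m, Y=-1444475.973 m, Z=-5183078.964 m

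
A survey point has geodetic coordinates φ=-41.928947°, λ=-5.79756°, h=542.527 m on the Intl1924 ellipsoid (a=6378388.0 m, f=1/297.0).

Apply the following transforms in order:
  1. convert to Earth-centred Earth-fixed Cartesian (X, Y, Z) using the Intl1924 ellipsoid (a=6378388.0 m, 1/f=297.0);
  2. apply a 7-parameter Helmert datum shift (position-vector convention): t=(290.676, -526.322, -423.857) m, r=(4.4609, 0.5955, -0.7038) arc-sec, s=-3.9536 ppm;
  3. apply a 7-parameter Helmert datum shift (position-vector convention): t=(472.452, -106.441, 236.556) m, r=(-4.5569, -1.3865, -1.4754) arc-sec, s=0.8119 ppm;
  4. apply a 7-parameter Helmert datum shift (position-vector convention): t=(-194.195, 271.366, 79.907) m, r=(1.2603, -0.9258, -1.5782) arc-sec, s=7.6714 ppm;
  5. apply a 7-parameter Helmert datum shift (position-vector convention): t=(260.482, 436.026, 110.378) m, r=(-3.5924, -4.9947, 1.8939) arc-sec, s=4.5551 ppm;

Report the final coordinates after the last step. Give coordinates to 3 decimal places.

X=4729591.887 m, Y=-480131.177 m, Z=-4240047.098 m

start: φ=-41.928947°, λ=-5.797560°, h=542.527 m
→ ECEF (a=6378388.000, f=1/297.0): X=4728585.8727, Y=-480108.7889, Z=-4240171.1048
→ Helmert 7p (PV): X=4728843.9740, Y=-480557.6451, Z=-4240602.2328
→ Helmert 7p (PV): X=4729345.3331, Y=-480791.9869, Z=-4240326.7160
→ Helmert 7p (PV): X=4729202.7725, Y=-480534.5863, Z=-4240261.0486
→ Helmert 7p (PV): X=4729591.8870, Y=-480131.1766, Z=-4240047.0980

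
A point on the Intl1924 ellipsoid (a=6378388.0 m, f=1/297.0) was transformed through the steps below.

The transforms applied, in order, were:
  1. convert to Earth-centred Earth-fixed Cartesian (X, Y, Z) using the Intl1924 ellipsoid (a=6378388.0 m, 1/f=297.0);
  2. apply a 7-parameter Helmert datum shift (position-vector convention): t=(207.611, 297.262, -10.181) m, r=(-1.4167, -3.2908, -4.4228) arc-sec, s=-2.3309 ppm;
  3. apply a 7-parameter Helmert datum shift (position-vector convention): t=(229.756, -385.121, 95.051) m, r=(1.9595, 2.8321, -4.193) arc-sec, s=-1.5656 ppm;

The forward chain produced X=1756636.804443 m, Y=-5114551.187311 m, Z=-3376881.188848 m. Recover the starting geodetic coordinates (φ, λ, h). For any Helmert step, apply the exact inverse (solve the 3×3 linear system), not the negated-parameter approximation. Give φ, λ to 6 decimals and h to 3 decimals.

start: X=1756636.8044, Y=-5114551.1873, Z=-3376881.1888 m
→ Helmert⁻¹: X=1756560.1267, Y=-5114170.4457, Z=-3376908.8243
→ Helmert⁻¹: X=1756412.3977, Y=-5114418.7732, Z=-3376969.6644
→ geod (Bowring, a=6378388.000): φ=-32.15794700°, λ=-71.04631600°, h=3095.6860 m

φ=-32.157947°, λ=-71.046316°, h=3095.686 m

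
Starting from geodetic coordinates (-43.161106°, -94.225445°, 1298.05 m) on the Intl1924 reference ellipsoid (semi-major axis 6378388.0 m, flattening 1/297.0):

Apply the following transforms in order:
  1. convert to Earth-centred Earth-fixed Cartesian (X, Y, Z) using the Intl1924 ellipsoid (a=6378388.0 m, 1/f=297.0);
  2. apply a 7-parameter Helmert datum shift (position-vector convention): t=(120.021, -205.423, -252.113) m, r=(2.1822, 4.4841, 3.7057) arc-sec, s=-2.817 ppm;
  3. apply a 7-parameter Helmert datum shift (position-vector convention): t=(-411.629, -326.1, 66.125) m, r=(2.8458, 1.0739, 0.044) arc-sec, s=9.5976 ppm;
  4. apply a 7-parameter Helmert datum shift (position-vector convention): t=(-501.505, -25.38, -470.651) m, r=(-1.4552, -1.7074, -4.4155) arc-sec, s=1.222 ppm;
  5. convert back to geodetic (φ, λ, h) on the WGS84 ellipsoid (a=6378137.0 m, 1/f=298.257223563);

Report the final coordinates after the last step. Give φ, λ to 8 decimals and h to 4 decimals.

start: φ=-43.161106°, λ=-94.225445°, h=1298.050 m
→ ECEF (a=6378388.000, f=1/297.0): X=-343419.4628, Y=-4648220.7210, Z=-4341538.2618
→ Helmert 7p (PV): X=-343309.3486, Y=-4648373.2881, Z=-4341819.8551
→ Helmert 7p (PV): X=-343745.8865, Y=-4648684.1706, Z=-4341857.7471
→ Helmert 7p (PV): X=-344311.3851, Y=-4648738.5046, Z=-4342303.7528
→ geod (Bowring, a=6378137.000): φ=-43.16172665°, λ=-94.23590920°, h=2454.6641 m

φ=-43.16172665°, λ=-94.23590920°, h=2454.6641 m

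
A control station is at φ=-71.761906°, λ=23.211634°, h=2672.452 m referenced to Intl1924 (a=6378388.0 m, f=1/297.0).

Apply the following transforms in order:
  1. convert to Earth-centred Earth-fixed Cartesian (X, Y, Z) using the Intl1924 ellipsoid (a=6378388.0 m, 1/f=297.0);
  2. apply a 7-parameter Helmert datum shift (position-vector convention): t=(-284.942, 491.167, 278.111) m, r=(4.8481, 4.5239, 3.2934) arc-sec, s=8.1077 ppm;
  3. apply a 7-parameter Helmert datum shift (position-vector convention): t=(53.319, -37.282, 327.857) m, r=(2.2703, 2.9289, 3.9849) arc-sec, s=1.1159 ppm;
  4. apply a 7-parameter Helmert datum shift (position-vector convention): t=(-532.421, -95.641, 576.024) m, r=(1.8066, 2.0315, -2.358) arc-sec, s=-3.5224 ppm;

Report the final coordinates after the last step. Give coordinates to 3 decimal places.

X=1839944.884 m, Y=790161.865 m, Z=-6037008.122 m

start: φ=-71.761906°, λ=23.211634°, h=2672.452 m
→ ECEF (a=6378388.000, f=1/297.0): X=1840994.9011, Y=789493.9475, Z=-6038105.2221
→ Helmert 7p (PV): X=1840579.8477, Y=790162.8330, Z=-6037897.8875
→ Helmert 7p (PV): X=1840534.2187, Y=790228.4491, Z=-6037594.2068
→ Helmert 7p (PV): X=1839944.8844, Y=790161.8648, Z=-6037008.1221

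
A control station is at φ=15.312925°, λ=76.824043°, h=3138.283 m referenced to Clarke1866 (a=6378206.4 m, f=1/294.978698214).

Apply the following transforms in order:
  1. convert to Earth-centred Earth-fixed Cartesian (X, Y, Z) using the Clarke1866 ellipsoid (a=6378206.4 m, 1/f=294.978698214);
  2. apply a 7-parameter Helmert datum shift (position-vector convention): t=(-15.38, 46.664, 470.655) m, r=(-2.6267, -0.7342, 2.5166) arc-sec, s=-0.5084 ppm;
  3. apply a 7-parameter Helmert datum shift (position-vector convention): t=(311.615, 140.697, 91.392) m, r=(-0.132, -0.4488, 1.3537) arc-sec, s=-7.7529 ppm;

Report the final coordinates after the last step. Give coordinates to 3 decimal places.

start: φ=15.312925°, λ=76.824043°, h=3138.283 m
→ ECEF (a=6378206.400, f=1/294.978698214): X=1403268.8960, Y=5994180.5082, Z=1674247.0891
→ Helmert 7p (PV): X=1403173.7093, Y=5994262.5666, Z=1674645.5544
→ Helmert 7p (PV): X=1403431.4623, Y=5994367.0712, Z=1674723.1801

X=1403431.462 m, Y=5994367.071 m, Z=1674723.180 m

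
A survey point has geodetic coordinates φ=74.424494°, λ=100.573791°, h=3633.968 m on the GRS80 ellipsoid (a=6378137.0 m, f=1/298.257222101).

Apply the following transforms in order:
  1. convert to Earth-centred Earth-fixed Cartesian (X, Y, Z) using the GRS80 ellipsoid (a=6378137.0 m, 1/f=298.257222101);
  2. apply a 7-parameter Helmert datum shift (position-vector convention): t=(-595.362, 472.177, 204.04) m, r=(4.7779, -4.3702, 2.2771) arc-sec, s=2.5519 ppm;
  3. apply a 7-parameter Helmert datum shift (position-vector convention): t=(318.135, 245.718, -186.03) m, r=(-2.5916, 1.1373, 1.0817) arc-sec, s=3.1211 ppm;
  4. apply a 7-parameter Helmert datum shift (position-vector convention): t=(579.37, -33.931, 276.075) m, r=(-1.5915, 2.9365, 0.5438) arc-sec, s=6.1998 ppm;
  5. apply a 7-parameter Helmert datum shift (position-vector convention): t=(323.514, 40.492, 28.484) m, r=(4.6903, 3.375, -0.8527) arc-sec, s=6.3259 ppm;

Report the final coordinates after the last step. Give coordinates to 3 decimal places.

start: φ=74.424494°, λ=100.573791°, h=3633.968 m
→ ECEF (a=6378137.000, f=1/298.257222101): X=-315421.2251, Y=1689712.8155, Z=6125329.5284
→ Helmert 7p (PV): X=-316165.8257, Y=1690043.9354, Z=6125581.6572
→ Helmert 7p (PV): X=-315823.7652, Y=1690370.2348, Z=6125395.2545
→ Helmert 7p (PV): X=-315163.6048, Y=1690393.2138, Z=6125700.7593
→ Helmert 7p (PV): X=-314734.8641, Y=1690306.4074, Z=6125811.5893

X=-314734.864 m, Y=1690306.407 m, Z=6125811.589 m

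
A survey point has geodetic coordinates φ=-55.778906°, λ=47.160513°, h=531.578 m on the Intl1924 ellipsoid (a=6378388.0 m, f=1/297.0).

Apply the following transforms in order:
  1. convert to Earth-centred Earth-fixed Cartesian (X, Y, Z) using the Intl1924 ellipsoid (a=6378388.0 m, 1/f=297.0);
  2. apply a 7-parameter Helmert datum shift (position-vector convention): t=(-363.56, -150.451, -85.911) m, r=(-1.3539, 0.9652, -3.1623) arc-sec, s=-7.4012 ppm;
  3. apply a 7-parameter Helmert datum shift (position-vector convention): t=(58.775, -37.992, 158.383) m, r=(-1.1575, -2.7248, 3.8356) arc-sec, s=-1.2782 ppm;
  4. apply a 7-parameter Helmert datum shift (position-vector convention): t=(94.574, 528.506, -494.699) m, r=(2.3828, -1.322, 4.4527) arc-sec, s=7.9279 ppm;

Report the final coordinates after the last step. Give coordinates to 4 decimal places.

start: φ=-55.778906°, λ=47.160513°, h=531.578 m
→ ECEF (a=6378388.000, f=1/297.0): X=2444884.2781, Y=2636587.6222, Z=-5251185.1307
→ Helmert 7p (PV): X=2444518.4726, Y=2636345.7064, Z=-5251260.9234
→ Helmert 7p (PV): X=2444594.4690, Y=2636320.3331, Z=-5251078.3301
→ Helmert 7p (PV): X=2444685.1677, Y=2636983.1739, Z=-5251568.5356

X=2444685.1677 m, Y=2636983.1739 m, Z=-5251568.5356 m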